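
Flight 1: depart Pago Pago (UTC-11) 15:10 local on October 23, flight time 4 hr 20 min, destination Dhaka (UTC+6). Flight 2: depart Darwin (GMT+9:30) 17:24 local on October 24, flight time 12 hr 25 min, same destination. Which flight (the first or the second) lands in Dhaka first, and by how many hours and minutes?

the first, by 13 hours 49 minutes

Flight 1 in UTC: 15:10 + 11:00 = 02:10 on Oct 24.
+4 hours and 20 minutes → arrive 06:30 UTC on Oct 24.
Flight 2 in UTC: 17:24 − 9:30 = 07:54 on Oct 24.
+12 hours and 25 minutes → arrive 20:19 UTC on Oct 24.
Flight 1 lands earlier by 13 hours 49 minutes.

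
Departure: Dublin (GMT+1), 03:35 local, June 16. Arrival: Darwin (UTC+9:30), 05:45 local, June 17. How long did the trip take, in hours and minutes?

17 hours 40 minutes

Darwin is 8:30 ahead of Dublin.
Clock-face elapsed time (ignoring zones) is 26 hours 10 minutes.
Actual elapsed = 26 hours 10 minutes − 8:30 = 17 hours 40 minutes.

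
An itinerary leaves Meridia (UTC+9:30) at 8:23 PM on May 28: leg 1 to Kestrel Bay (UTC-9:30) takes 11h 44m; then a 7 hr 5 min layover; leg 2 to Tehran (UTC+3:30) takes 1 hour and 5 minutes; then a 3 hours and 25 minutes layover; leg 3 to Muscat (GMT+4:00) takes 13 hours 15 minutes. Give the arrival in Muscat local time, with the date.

3:27 AM on May 30

Convert departure to UTC: 8:23 PM − 9:30 = 10:53 AM UTC on May 28.
Add 11 hours 44 minutes leg 1 → 10:37 PM UTC.
Add 7 hours 5 minutes layover in Kestrel Bay → 5:42 AM UTC (May 29).
Add 1 hour 5 minutes leg 2 → 6:47 AM UTC.
Add 3 hours and 25 minutes layover in Tehran → 10:12 AM UTC.
Add 13 hours and 15 minutes leg 3 → 11:27 PM UTC.
Muscat is UTC+4:00, so local arrival = 11:27 PM + 4:00 = 3:27 AM on May 30.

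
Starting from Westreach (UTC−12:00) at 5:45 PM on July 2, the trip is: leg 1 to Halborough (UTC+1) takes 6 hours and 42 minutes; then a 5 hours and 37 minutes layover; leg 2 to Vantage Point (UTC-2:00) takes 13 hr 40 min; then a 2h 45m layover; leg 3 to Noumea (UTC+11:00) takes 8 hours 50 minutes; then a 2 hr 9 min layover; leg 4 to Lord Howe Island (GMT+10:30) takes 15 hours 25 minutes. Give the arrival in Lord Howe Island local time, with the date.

Convert departure to UTC: 5:45 PM + 12:00 = 5:45 AM UTC on Jul 3.
Add 6 hours and 42 minutes leg 1 → 12:27 PM UTC.
Add 5 hours 37 minutes layover in Halborough → 6:04 PM UTC.
Add 13 hours 40 minutes leg 2 → 7:44 AM UTC (Jul 4).
Add 2 hours and 45 minutes layover in Vantage Point → 10:29 AM UTC.
Add 8 hours and 50 minutes leg 3 → 7:19 PM UTC.
Add 2 hours and 9 minutes layover in Noumea → 9:28 PM UTC.
Add 15 hours and 25 minutes leg 4 → 12:53 PM UTC (Jul 5).
Lord Howe Island is UTC+10:30, so local arrival = 12:53 PM + 10:30 = 11:23 PM on Jul 5.

11:23 PM on July 5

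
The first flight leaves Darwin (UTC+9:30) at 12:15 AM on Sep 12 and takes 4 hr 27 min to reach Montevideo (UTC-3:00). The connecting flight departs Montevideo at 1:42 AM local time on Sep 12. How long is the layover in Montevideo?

9 hours 30 minutes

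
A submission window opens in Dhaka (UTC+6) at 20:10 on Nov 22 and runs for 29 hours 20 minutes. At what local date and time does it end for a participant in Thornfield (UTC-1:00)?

Convert start to UTC: 20:10 − 6:00 = 14:10 UTC on Nov 22.
Add 29 hours 20 minutes duration → 19:30 UTC (Nov 23).
Thornfield is UTC−1:00, so local end time = 19:30 − 1:00 = 18:30 on Nov 23.

18:30 on November 23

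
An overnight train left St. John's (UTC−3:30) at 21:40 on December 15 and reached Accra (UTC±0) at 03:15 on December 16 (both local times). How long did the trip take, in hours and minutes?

2 hours 5 minutes

Departure in UTC: 21:40 + 3:30 = 01:10 on Dec 16.
Arrival is already UTC: 03:15 on Dec 16.
Elapsed = 03:15 − 01:10 = 2 hours 5 minutes.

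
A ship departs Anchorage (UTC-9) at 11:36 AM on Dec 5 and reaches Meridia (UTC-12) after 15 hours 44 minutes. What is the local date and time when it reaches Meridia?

Meridia is 3:00 behind Anchorage.
After 15 hours 44 minutes it is 3:20 AM (Dec 6) in Anchorage.
Shift by the zone difference: 3:20 AM − 3:00 = 12:20 AM on Dec 6 in Meridia.

12:20 AM on December 6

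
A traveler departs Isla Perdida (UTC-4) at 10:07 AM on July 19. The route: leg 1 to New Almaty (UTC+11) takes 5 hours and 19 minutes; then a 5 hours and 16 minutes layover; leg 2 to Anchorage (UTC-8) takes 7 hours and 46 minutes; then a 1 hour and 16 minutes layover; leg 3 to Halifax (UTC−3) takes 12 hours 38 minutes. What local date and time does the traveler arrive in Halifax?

7:22 PM on Jul 20

Convert departure to UTC: 10:07 AM + 4:00 = 2:07 PM UTC on Jul 19.
Add 5 hours 19 minutes leg 1 → 7:26 PM UTC.
Add 5 hours 16 minutes layover in New Almaty → 12:42 AM UTC (Jul 20).
Add 7 hours and 46 minutes leg 2 → 8:28 AM UTC.
Add 1 hour 16 minutes layover in Anchorage → 9:44 AM UTC.
Add 12 hours 38 minutes leg 3 → 10:22 PM UTC.
Halifax is UTC−3:00, so local arrival = 10:22 PM − 3:00 = 7:22 PM on Jul 20.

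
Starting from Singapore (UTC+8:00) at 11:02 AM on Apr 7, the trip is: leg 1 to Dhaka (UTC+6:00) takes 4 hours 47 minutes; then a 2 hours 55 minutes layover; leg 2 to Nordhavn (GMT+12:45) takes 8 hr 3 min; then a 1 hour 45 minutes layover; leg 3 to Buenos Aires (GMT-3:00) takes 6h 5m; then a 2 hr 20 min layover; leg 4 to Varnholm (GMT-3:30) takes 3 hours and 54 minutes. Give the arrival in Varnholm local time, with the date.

Convert departure to UTC: 11:02 AM − 8:00 = 3:02 AM UTC on Apr 7.
Add 4 hours and 47 minutes leg 1 → 7:49 AM UTC.
Add 2 hours and 55 minutes layover in Dhaka → 10:44 AM UTC.
Add 8 hours 3 minutes leg 2 → 6:47 PM UTC.
Add 1 hour and 45 minutes layover in Nordhavn → 8:32 PM UTC.
Add 6 hours and 5 minutes leg 3 → 2:37 AM UTC (Apr 8).
Add 2 hours 20 minutes layover in Buenos Aires → 4:57 AM UTC.
Add 3 hours 54 minutes leg 4 → 8:51 AM UTC.
Varnholm is UTC−3:30, so local arrival = 8:51 AM − 3:30 = 5:21 AM on Apr 8.

5:21 AM on April 8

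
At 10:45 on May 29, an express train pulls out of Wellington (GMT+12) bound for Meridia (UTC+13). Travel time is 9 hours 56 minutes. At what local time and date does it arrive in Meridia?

21:41 on May 29

Convert departure to UTC: 10:45 − 12:00 = 22:45 UTC on May 28.
Add 9 hours and 56 minutes travel time → 08:41 UTC (May 29).
Meridia is UTC+13:00, so local arrival = 08:41 + 13:00 = 21:41 on May 29.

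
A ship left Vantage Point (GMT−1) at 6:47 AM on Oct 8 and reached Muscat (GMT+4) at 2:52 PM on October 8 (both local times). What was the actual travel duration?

Muscat is 5:00 ahead of Vantage Point.
Clock-face elapsed time (ignoring zones) is 8 hours 5 minutes.
Actual elapsed = 8 hours 5 minutes − 5:00 = 3 hours 5 minutes.

3 hours 5 minutes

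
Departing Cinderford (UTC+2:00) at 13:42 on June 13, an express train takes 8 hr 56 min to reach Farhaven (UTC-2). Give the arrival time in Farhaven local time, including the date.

18:38 on Jun 13

Farhaven is 4:00 behind Cinderford.
After 8 hours 56 minutes it is 22:38 in Cinderford.
Shift by the zone difference: 22:38 − 4:00 = 18:38 on Jun 13 in Farhaven.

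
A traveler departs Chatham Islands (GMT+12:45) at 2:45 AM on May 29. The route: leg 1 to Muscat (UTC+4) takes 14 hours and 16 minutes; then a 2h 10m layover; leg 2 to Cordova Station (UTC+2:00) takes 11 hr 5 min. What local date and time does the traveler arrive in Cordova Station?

Convert departure to UTC: 2:45 AM − 12:45 = 2:00 PM UTC on May 28.
Add 14 hours 16 minutes leg 1 → 4:16 AM UTC (May 29).
Add 2 hours 10 minutes layover in Muscat → 6:26 AM UTC.
Add 11 hours 5 minutes leg 2 → 5:31 PM UTC.
Cordova Station is UTC+2:00, so local arrival = 5:31 PM + 2:00 = 7:31 PM on May 29.

7:31 PM on May 29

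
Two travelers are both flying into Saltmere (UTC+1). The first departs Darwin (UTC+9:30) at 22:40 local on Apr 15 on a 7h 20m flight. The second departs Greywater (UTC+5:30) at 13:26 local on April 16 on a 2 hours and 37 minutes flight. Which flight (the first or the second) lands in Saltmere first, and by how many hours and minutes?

Flight 1 in UTC: 22:40 − 9:30 = 13:10 on Apr 15.
+7 hours 20 minutes → arrive 20:30 UTC on Apr 15.
Flight 2 in UTC: 13:26 − 5:30 = 07:56 on Apr 16.
+2 hours and 37 minutes → arrive 10:33 UTC on Apr 16.
Flight 1 lands earlier by 14 hours 3 minutes.

the first, by 14 hours 3 minutes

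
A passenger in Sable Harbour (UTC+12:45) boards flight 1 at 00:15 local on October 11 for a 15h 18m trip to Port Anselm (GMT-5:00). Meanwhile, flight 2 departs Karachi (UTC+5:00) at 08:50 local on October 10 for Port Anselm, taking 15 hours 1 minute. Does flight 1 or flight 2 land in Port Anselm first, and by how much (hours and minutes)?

Flight 1 in UTC: 00:15 − 12:45 = 11:30 on Oct 10.
+15 hours 18 minutes → arrive 02:48 UTC on Oct 11.
Flight 2 in UTC: 08:50 − 5:00 = 03:50 on Oct 10.
+15 hours and 1 minute → arrive 18:51 UTC on Oct 10.
Flight 2 lands earlier by 7 hours 57 minutes.

the second, by 7 hours 57 minutes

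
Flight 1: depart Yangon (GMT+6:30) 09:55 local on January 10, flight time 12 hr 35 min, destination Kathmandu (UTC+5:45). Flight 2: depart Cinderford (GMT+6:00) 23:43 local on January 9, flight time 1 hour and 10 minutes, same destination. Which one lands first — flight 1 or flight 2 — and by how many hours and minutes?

the second, by 21 hours 7 minutes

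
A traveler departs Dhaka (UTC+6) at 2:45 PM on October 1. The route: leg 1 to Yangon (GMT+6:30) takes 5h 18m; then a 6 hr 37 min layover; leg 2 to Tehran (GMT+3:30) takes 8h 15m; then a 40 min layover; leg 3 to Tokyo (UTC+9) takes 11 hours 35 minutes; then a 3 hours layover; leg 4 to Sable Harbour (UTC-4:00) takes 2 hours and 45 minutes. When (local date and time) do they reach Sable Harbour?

6:55 PM on October 2

Convert departure to UTC: 2:45 PM − 6:00 = 8:45 AM UTC on Oct 1.
Add 5 hours 18 minutes leg 1 → 2:03 PM UTC.
Add 6 hours and 37 minutes layover in Yangon → 8:40 PM UTC.
Add 8 hours and 15 minutes leg 2 → 4:55 AM UTC (Oct 2).
Add 40 minutes layover in Tehran → 5:35 AM UTC.
Add 11 hours 35 minutes leg 3 → 5:10 PM UTC.
Add 3 hours layover in Tokyo → 8:10 PM UTC.
Add 2 hours 45 minutes leg 4 → 10:55 PM UTC.
Sable Harbour is UTC−4:00, so local arrival = 10:55 PM − 4:00 = 6:55 PM on Oct 2.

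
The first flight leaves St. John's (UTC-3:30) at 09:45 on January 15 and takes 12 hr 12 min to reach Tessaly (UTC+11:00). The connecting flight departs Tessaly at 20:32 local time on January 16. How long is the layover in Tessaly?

8 hours 5 minutes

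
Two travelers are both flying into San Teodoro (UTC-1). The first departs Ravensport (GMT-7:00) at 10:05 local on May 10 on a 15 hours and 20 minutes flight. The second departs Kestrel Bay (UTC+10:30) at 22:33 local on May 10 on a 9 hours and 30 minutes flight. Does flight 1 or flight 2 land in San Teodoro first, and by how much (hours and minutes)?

the second, by 10 hours 52 minutes

Flight 1 in UTC: 10:05 + 7:00 = 17:05 on May 10.
+15 hours and 20 minutes → arrive 08:25 UTC on May 11.
Flight 2 in UTC: 22:33 − 10:30 = 12:03 on May 10.
+9 hours and 30 minutes → arrive 21:33 UTC on May 10.
Flight 2 lands earlier by 10 hours 52 minutes.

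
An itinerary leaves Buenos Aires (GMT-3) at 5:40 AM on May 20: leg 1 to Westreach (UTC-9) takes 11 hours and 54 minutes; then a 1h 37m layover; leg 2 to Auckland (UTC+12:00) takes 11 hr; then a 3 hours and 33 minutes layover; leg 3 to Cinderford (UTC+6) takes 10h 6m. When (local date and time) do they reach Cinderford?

Convert departure to UTC: 5:40 AM + 3:00 = 8:40 AM UTC on May 20.
Add 11 hours and 54 minutes leg 1 → 8:34 PM UTC.
Add 1 hour 37 minutes layover in Westreach → 10:11 PM UTC.
Add 11 hours leg 2 → 9:11 AM UTC (May 21).
Add 3 hours 33 minutes layover in Auckland → 12:44 PM UTC.
Add 10 hours 6 minutes leg 3 → 10:50 PM UTC.
Cinderford is UTC+6:00, so local arrival = 10:50 PM + 6:00 = 4:50 AM on May 22.

4:50 AM on May 22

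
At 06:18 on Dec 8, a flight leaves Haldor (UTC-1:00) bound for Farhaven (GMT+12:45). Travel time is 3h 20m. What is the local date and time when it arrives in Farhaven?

23:23 on Dec 8

Convert departure to UTC: 06:18 + 1:00 = 07:18 UTC on Dec 8.
Add 3 hours and 20 minutes travel time → 10:38 UTC.
Farhaven is UTC+12:45, so local arrival = 10:38 + 12:45 = 23:23 on Dec 8.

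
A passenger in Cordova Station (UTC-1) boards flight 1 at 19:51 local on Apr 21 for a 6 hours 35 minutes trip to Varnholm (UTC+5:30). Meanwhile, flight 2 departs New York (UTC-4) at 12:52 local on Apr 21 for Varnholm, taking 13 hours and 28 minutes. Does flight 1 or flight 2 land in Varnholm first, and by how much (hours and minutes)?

the first, by 2 hours 54 minutes

Flight 1 in UTC: 19:51 + 1:00 = 20:51 on Apr 21.
+6 hours 35 minutes → arrive 03:26 UTC on Apr 22.
Flight 2 in UTC: 12:52 + 4:00 = 16:52 on Apr 21.
+13 hours and 28 minutes → arrive 06:20 UTC on Apr 22.
Flight 1 lands earlier by 2 hours 54 minutes.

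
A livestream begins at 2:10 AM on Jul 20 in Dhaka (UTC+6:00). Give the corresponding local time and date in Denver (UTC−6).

Denver is 12:00 behind Dhaka.
Shift by the zone difference: 2:10 AM − 12:00 = 2:10 PM on Jul 19 in Denver.

2:10 PM on July 19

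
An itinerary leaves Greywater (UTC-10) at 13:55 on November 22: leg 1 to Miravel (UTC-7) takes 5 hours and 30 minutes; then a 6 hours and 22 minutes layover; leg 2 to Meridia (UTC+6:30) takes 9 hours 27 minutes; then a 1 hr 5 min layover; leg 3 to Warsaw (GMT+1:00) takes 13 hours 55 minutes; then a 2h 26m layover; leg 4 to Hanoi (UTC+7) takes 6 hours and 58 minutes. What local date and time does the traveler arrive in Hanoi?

Convert departure to UTC: 13:55 + 10:00 = 23:55 UTC on Nov 22.
Add 5 hours and 30 minutes leg 1 → 05:25 UTC (Nov 23).
Add 6 hours 22 minutes layover in Miravel → 11:47 UTC.
Add 9 hours and 27 minutes leg 2 → 21:14 UTC.
Add 1 hour and 5 minutes layover in Meridia → 22:19 UTC.
Add 13 hours and 55 minutes leg 3 → 12:14 UTC (Nov 24).
Add 2 hours and 26 minutes layover in Warsaw → 14:40 UTC.
Add 6 hours and 58 minutes leg 4 → 21:38 UTC.
Hanoi is UTC+7:00, so local arrival = 21:38 + 7:00 = 04:38 on Nov 25.

04:38 on November 25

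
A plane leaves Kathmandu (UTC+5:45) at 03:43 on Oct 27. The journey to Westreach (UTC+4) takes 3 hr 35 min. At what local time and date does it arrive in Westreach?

05:33 on Oct 27

Convert departure to UTC: 03:43 − 5:45 = 21:58 UTC on Oct 26.
Add 3 hours and 35 minutes travel time → 01:33 UTC (Oct 27).
Westreach is UTC+4:00, so local arrival = 01:33 + 4:00 = 05:33 on Oct 27.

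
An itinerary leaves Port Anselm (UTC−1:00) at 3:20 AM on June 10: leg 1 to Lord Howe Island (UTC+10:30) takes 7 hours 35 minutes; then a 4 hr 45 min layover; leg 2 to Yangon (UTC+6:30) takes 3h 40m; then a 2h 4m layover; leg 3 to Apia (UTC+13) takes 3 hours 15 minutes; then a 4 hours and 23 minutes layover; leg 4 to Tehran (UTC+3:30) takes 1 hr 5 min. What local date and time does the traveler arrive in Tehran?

10:37 AM on June 11

Convert departure to UTC: 3:20 AM + 1:00 = 4:20 AM UTC on Jun 10.
Add 7 hours 35 minutes leg 1 → 11:55 AM UTC.
Add 4 hours 45 minutes layover in Lord Howe Island → 4:40 PM UTC.
Add 3 hours 40 minutes leg 2 → 8:20 PM UTC.
Add 2 hours 4 minutes layover in Yangon → 10:24 PM UTC.
Add 3 hours and 15 minutes leg 3 → 1:39 AM UTC (Jun 11).
Add 4 hours 23 minutes layover in Apia → 6:02 AM UTC.
Add 1 hour 5 minutes leg 4 → 7:07 AM UTC.
Tehran is UTC+3:30, so local arrival = 7:07 AM + 3:30 = 10:37 AM on Jun 11.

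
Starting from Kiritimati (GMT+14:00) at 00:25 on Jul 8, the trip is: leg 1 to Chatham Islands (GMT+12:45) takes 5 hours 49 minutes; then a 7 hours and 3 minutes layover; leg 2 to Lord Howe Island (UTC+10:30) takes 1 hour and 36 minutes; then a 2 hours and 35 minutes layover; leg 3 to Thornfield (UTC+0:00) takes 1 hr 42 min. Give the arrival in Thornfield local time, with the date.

05:10 on Jul 8

Convert departure to UTC: 00:25 − 14:00 = 10:25 UTC on Jul 7.
Add 5 hours 49 minutes leg 1 → 16:14 UTC.
Add 7 hours and 3 minutes layover in Chatham Islands → 23:17 UTC.
Add 1 hour and 36 minutes leg 2 → 00:53 UTC (Jul 8).
Add 2 hours and 35 minutes layover in Lord Howe Island → 03:28 UTC.
Add 1 hour 42 minutes leg 3 → 05:10 UTC.
Thornfield is UTC+0, so local arrival is the same: 05:10 on Jul 8.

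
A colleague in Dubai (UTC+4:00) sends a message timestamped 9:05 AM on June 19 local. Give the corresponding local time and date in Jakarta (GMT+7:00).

In UTC: 9:05 AM − 4:00 = 5:05 AM on Jun 19.
Jakarta is UTC+7:00: 5:05 AM + 7:00 = 12:05 PM on Jun 19.

12:05 PM on June 19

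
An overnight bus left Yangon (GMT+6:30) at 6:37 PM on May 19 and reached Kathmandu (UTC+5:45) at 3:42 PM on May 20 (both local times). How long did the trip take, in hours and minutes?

21 hours 50 minutes

Kathmandu is 0:45 behind Yangon.
Clock-face elapsed time (ignoring zones) is 21 hours 5 minutes.
Actual elapsed = 21 hours 5 minutes + 0:45 = 21 hours 50 minutes.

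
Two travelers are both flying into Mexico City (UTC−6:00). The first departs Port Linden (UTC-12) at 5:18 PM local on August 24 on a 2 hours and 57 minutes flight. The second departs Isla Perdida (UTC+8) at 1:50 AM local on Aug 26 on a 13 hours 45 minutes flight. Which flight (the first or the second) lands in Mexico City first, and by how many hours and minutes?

the first, by 23 hours 20 minutes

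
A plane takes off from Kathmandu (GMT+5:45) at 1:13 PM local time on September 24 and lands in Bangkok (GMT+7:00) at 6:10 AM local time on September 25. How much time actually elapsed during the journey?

15 hours 42 minutes

Bangkok is 1:15 ahead of Kathmandu.
Clock-face elapsed time (ignoring zones) is 16 hours 57 minutes.
Actual elapsed = 16 hours 57 minutes − 1:15 = 15 hours 42 minutes.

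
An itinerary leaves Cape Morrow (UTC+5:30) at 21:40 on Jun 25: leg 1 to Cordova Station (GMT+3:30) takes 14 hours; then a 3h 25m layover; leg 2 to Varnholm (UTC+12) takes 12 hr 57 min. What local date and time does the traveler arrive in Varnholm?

10:32 on June 27

Convert departure to UTC: 21:40 − 5:30 = 16:10 UTC on Jun 25.
Add 14 hours leg 1 → 06:10 UTC (Jun 26).
Add 3 hours 25 minutes layover in Cordova Station → 09:35 UTC.
Add 12 hours 57 minutes leg 2 → 22:32 UTC.
Varnholm is UTC+12:00, so local arrival = 22:32 + 12:00 = 10:32 on Jun 27.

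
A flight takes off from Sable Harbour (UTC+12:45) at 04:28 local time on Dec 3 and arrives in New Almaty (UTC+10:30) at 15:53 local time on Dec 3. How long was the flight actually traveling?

13 hours 40 minutes

Departure in UTC: 04:28 − 12:45 = 15:43 on Dec 2.
Arrival in UTC: 15:53 − 10:30 = 05:23 on Dec 3.
Elapsed = 05:23 − 15:43 (+1 day) = 13 hours 40 minutes.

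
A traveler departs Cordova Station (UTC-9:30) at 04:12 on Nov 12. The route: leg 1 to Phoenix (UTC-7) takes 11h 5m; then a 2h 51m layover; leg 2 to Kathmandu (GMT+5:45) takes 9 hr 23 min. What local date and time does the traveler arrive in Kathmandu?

Convert departure to UTC: 04:12 + 9:30 = 13:42 UTC on Nov 12.
Add 11 hours and 5 minutes leg 1 → 00:47 UTC (Nov 13).
Add 2 hours and 51 minutes layover in Phoenix → 03:38 UTC.
Add 9 hours 23 minutes leg 2 → 13:01 UTC.
Kathmandu is UTC+5:45, so local arrival = 13:01 + 5:45 = 18:46 on Nov 13.

18:46 on Nov 13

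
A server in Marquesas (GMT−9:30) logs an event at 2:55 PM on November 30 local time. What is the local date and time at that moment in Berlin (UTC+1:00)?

1:25 AM on December 1

In UTC: 2:55 PM + 9:30 = 12:25 AM on Dec 1.
Berlin is UTC+1:00: 12:25 AM + 1:00 = 1:25 AM on Dec 1.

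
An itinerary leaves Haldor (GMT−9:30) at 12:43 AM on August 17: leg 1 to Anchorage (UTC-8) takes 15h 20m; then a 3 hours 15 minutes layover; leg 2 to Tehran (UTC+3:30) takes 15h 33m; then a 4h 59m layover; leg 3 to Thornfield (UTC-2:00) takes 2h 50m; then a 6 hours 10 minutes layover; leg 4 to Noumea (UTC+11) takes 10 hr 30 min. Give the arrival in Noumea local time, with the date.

Convert departure to UTC: 12:43 AM + 9:30 = 10:13 AM UTC on Aug 17.
Add 15 hours 20 minutes leg 1 → 1:33 AM UTC (Aug 18).
Add 3 hours 15 minutes layover in Anchorage → 4:48 AM UTC.
Add 15 hours and 33 minutes leg 2 → 8:21 PM UTC.
Add 4 hours and 59 minutes layover in Tehran → 1:20 AM UTC (Aug 19).
Add 2 hours 50 minutes leg 3 → 4:10 AM UTC.
Add 6 hours and 10 minutes layover in Thornfield → 10:20 AM UTC.
Add 10 hours and 30 minutes leg 4 → 8:50 PM UTC.
Noumea is UTC+11:00, so local arrival = 8:50 PM + 11:00 = 7:50 AM on Aug 20.

7:50 AM on August 20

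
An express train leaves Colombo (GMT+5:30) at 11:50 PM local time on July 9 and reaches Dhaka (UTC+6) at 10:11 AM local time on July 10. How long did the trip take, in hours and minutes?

Departure in UTC: 11:50 PM − 5:30 = 6:20 PM on Jul 9.
Arrival in UTC: 10:11 AM − 6:00 = 4:11 AM on Jul 10.
Elapsed = 4:11 AM − 6:20 PM (+1 day) = 9 hours 51 minutes.

9 hours 51 minutes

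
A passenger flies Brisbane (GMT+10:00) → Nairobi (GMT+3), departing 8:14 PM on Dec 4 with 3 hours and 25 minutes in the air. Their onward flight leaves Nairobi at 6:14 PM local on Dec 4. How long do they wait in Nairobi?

Convert departure to UTC: 8:14 PM − 10:00 = 10:14 AM UTC on Dec 4.
Add 3 hours 25 minutes flight time → 1:39 PM UTC.
Nairobi is UTC+3:00, so local arrival = 1:39 PM + 3:00 = 4:39 PM on Dec 4.
Layover = 6:14 PM − 4:39 PM = 1 hour 35 minutes.

1 hour 35 minutes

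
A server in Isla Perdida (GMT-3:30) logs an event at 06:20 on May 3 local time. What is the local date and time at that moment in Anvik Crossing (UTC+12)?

21:50 on May 3

In UTC: 06:20 + 3:30 = 09:50 on May 3.
Anvik Crossing is UTC+12:00: 09:50 + 12:00 = 21:50 on May 3.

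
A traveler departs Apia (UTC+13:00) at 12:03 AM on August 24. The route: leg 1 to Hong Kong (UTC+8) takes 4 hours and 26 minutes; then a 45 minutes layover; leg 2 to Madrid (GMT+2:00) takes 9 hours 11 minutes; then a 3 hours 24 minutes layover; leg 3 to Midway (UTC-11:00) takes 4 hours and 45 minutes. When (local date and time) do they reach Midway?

Convert departure to UTC: 12:03 AM − 13:00 = 11:03 AM UTC on Aug 23.
Add 4 hours 26 minutes leg 1 → 3:29 PM UTC.
Add 45 minutes layover in Hong Kong → 4:14 PM UTC.
Add 9 hours and 11 minutes leg 2 → 1:25 AM UTC (Aug 24).
Add 3 hours and 24 minutes layover in Madrid → 4:49 AM UTC.
Add 4 hours 45 minutes leg 3 → 9:34 AM UTC.
Midway is UTC−11:00, so local arrival = 9:34 AM − 11:00 = 10:34 PM on Aug 23.

10:34 PM on August 23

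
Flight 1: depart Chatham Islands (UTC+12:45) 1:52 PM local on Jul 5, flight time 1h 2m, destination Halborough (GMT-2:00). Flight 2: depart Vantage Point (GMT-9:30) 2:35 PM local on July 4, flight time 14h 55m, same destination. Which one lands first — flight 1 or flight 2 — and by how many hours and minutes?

Flight 1 in UTC: 1:52 PM − 12:45 = 1:07 AM on Jul 5.
+1 hour and 2 minutes → arrive 2:09 AM UTC on Jul 5.
Flight 2 in UTC: 2:35 PM + 9:30 = 12:05 AM on Jul 5.
+14 hours and 55 minutes → arrive 3:00 PM UTC on Jul 5.
Flight 1 lands earlier by 12 hours 51 minutes.

the first, by 12 hours 51 minutes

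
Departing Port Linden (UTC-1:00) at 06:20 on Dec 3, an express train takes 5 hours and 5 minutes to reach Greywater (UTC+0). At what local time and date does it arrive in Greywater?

Convert departure to UTC: 06:20 + 1:00 = 07:20 UTC on Dec 3.
Add 5 hours and 5 minutes travel time → 12:25 UTC.
Greywater is UTC+0, so local arrival is the same: 12:25 on Dec 3.

12:25 on Dec 3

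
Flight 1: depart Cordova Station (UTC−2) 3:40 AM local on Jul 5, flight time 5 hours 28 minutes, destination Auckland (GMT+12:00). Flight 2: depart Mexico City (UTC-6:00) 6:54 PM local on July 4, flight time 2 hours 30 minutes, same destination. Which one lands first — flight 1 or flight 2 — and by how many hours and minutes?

the second, by 7 hours 44 minutes

Flight 1 in UTC: 3:40 AM + 2:00 = 5:40 AM on Jul 5.
+5 hours and 28 minutes → arrive 11:08 AM UTC on Jul 5.
Flight 2 in UTC: 6:54 PM + 6:00 = 12:54 AM on Jul 5.
+2 hours 30 minutes → arrive 3:24 AM UTC on Jul 5.
Flight 2 lands earlier by 7 hours 44 minutes.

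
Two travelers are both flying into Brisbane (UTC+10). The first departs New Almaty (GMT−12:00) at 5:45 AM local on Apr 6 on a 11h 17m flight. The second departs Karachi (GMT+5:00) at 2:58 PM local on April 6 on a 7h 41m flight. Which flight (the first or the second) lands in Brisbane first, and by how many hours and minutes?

Flight 1 in UTC: 5:45 AM + 12:00 = 5:45 PM on Apr 6.
+11 hours 17 minutes → arrive 5:02 AM UTC on Apr 7.
Flight 2 in UTC: 2:58 PM − 5:00 = 9:58 AM on Apr 6.
+7 hours 41 minutes → arrive 5:39 PM UTC on Apr 6.
Flight 2 lands earlier by 11 hours 23 minutes.

the second, by 11 hours 23 minutes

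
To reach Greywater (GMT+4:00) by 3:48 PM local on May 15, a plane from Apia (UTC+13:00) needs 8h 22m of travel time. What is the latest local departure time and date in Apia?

Target arrival in UTC: 3:48 PM − 4:00 = 11:48 AM on May 15.
Subtract 8 hours 22 minutes → departure 3:26 AM UTC on May 15.
Apia is UTC+13:00: 3:26 AM + 13:00 = 4:26 PM on May 15.

4:26 PM on May 15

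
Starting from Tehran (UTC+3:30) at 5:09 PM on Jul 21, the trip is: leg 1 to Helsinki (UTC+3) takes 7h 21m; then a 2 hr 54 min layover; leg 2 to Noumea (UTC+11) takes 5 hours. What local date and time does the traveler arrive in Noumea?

3:54 PM on July 22

Convert departure to UTC: 5:09 PM − 3:30 = 1:39 PM UTC on Jul 21.
Add 7 hours 21 minutes leg 1 → 9:00 PM UTC.
Add 2 hours and 54 minutes layover in Helsinki → 11:54 PM UTC.
Add 5 hours leg 2 → 4:54 AM UTC (Jul 22).
Noumea is UTC+11:00, so local arrival = 4:54 AM + 11:00 = 3:54 PM on Jul 22.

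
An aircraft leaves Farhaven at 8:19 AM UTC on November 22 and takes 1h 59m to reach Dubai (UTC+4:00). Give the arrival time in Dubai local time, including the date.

2:18 PM on November 22

Departure is given in UTC: 8:19 AM on Nov 22.
Add 1 hour and 59 minutes → 10:18 AM UTC.
Dubai is UTC+4:00: 10:18 AM + 4:00 = 2:18 PM on Nov 22.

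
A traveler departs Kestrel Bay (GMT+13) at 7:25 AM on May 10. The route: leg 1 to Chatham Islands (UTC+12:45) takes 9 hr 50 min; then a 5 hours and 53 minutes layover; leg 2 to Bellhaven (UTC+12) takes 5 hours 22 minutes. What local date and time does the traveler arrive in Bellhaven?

3:30 AM on May 11

Convert departure to UTC: 7:25 AM − 13:00 = 6:25 PM UTC on May 9.
Add 9 hours 50 minutes leg 1 → 4:15 AM UTC (May 10).
Add 5 hours 53 minutes layover in Chatham Islands → 10:08 AM UTC.
Add 5 hours and 22 minutes leg 2 → 3:30 PM UTC.
Bellhaven is UTC+12:00, so local arrival = 3:30 PM + 12:00 = 3:30 AM on May 11.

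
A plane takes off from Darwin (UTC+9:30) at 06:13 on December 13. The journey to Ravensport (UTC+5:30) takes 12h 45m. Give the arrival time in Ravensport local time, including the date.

14:58 on December 13

Convert departure to UTC: 06:13 − 9:30 = 20:43 UTC on Dec 12.
Add 12 hours and 45 minutes travel time → 09:28 UTC (Dec 13).
Ravensport is UTC+5:30, so local arrival = 09:28 + 5:30 = 14:58 on Dec 13.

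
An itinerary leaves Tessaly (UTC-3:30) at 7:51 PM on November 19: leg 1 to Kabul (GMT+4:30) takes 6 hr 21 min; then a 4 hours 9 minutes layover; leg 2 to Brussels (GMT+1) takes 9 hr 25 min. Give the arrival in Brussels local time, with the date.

8:16 PM on November 20

Convert departure to UTC: 7:51 PM + 3:30 = 11:21 PM UTC on Nov 19.
Add 6 hours and 21 minutes leg 1 → 5:42 AM UTC (Nov 20).
Add 4 hours 9 minutes layover in Kabul → 9:51 AM UTC.
Add 9 hours 25 minutes leg 2 → 7:16 PM UTC.
Brussels is UTC+1:00, so local arrival = 7:16 PM + 1:00 = 8:16 PM on Nov 20.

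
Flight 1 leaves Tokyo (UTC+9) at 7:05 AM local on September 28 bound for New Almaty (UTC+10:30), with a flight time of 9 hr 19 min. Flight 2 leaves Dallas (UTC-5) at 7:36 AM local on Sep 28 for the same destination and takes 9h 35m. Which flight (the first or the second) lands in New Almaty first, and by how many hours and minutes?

Flight 1 in UTC: 7:05 AM − 9:00 = 10:05 PM on Sep 27.
+9 hours and 19 minutes → arrive 7:24 AM UTC on Sep 28.
Flight 2 in UTC: 7:36 AM + 5:00 = 12:36 PM on Sep 28.
+9 hours and 35 minutes → arrive 10:11 PM UTC on Sep 28.
Flight 1 lands earlier by 14 hours 47 minutes.

the first, by 14 hours 47 minutes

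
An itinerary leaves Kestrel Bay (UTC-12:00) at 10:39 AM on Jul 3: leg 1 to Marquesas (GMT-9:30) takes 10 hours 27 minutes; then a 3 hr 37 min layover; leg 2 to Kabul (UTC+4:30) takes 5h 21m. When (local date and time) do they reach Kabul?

10:34 PM on July 4

Convert departure to UTC: 10:39 AM + 12:00 = 10:39 PM UTC on Jul 3.
Add 10 hours 27 minutes leg 1 → 9:06 AM UTC (Jul 4).
Add 3 hours and 37 minutes layover in Marquesas → 12:43 PM UTC.
Add 5 hours and 21 minutes leg 2 → 6:04 PM UTC.
Kabul is UTC+4:30, so local arrival = 6:04 PM + 4:30 = 10:34 PM on Jul 4.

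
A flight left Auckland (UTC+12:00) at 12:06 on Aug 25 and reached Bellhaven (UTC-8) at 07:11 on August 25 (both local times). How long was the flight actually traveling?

Departure in UTC: 12:06 − 12:00 = 00:06 on Aug 25.
Arrival in UTC: 07:11 + 8:00 = 15:11 on Aug 25.
Elapsed = 15:11 − 00:06 = 15 hours 5 minutes.

15 hours 5 minutes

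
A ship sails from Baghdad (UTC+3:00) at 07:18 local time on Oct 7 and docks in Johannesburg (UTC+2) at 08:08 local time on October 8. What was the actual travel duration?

Johannesburg is 1:00 behind Baghdad.
Clock-face elapsed time (ignoring zones) is 24 hours 50 minutes.
Actual elapsed = 24 hours 50 minutes + 1:00 = 25 hours 50 minutes.

25 hours 50 minutes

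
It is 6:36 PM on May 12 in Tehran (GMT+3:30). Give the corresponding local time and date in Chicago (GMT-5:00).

In UTC: 6:36 PM − 3:30 = 3:06 PM on May 12.
Chicago is UTC−5:00: 3:06 PM − 5:00 = 10:06 AM on May 12.

10:06 AM on May 12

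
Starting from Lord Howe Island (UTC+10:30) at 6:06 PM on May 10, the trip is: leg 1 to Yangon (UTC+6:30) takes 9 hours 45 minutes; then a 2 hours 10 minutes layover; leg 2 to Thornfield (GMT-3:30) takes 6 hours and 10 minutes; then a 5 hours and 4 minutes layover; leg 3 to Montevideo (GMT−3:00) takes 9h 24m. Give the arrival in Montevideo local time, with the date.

1:09 PM on May 11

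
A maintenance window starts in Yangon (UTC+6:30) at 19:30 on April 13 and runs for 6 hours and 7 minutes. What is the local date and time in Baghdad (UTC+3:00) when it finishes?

22:07 on April 13

Convert start to UTC: 19:30 − 6:30 = 13:00 UTC on Apr 13.
Add 6 hours 7 minutes duration → 19:07 UTC.
Baghdad is UTC+3:00, so local end time = 19:07 + 3:00 = 22:07 on Apr 13.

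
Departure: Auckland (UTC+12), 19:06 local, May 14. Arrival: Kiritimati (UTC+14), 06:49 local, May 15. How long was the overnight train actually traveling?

9 hours 43 minutes

Departure in UTC: 19:06 − 12:00 = 07:06 on May 14.
Arrival in UTC: 06:49 − 14:00 = 16:49 on May 14.
Elapsed = 16:49 − 07:06 = 9 hours 43 minutes.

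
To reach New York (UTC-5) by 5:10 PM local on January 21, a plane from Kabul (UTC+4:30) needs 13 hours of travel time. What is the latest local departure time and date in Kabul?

1:40 PM on Jan 21

Target arrival in UTC: 5:10 PM + 5:00 = 10:10 PM on Jan 21.
Subtract 13 hours → departure 9:10 AM UTC on Jan 21.
Kabul is UTC+4:30: 9:10 AM + 4:30 = 1:40 PM on Jan 21.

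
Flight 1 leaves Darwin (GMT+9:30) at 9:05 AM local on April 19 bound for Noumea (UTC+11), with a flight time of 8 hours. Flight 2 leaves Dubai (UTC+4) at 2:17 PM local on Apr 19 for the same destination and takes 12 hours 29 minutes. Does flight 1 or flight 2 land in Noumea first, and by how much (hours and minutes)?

the first, by 15 hours 11 minutes

Flight 1 in UTC: 9:05 AM − 9:30 = 11:35 PM on Apr 18.
+8 hours → arrive 7:35 AM UTC on Apr 19.
Flight 2 in UTC: 2:17 PM − 4:00 = 10:17 AM on Apr 19.
+12 hours and 29 minutes → arrive 10:46 PM UTC on Apr 19.
Flight 1 lands earlier by 15 hours 11 minutes.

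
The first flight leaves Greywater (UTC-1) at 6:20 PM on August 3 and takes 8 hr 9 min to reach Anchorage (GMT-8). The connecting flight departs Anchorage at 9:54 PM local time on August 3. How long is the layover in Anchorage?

2 hours 25 minutes

Convert departure to UTC: 6:20 PM + 1:00 = 7:20 PM UTC on Aug 3.
Add 8 hours 9 minutes flight time → 3:29 AM UTC (Aug 4).
Anchorage is UTC−8:00, so local arrival = 3:29 AM − 8:00 = 7:29 PM on Aug 3.
Layover = 9:54 PM − 7:29 PM = 2 hours 25 minutes.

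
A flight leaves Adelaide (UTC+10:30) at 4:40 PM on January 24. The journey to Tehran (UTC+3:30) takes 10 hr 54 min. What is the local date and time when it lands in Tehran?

Convert departure to UTC: 4:40 PM − 10:30 = 6:10 AM UTC on Jan 24.
Add 10 hours 54 minutes travel time → 5:04 PM UTC.
Tehran is UTC+3:30, so local arrival = 5:04 PM + 3:30 = 8:34 PM on Jan 24.

8:34 PM on January 24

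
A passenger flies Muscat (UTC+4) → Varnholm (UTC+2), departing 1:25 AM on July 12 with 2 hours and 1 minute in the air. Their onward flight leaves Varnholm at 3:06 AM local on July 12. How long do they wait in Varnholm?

Convert departure to UTC: 1:25 AM − 4:00 = 9:25 PM UTC on Jul 11.
Add 2 hours and 1 minute flight time → 11:26 PM UTC.
Varnholm is UTC+2:00, so local arrival = 11:26 PM + 2:00 = 1:26 AM on Jul 12.
Layover = 3:06 AM − 1:26 AM = 1 hour 40 minutes.

1 hour 40 minutes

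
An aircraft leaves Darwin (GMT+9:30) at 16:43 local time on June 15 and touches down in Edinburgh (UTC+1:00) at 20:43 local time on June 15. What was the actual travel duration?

12 hours 30 minutes

Departure in UTC: 16:43 − 9:30 = 07:13 on Jun 15.
Arrival in UTC: 20:43 − 1:00 = 19:43 on Jun 15.
Elapsed = 19:43 − 07:13 = 12 hours 30 minutes.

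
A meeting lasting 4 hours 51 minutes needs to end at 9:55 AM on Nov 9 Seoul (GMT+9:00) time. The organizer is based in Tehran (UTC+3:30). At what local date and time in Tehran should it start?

Target end time in UTC: 9:55 AM − 9:00 = 12:55 AM on Nov 9.
Subtract 4 hours 51 minutes → start 8:04 PM UTC on Nov 8.
Tehran is UTC+3:30: 8:04 PM + 3:30 = 11:34 PM on Nov 8.

11:34 PM on Nov 8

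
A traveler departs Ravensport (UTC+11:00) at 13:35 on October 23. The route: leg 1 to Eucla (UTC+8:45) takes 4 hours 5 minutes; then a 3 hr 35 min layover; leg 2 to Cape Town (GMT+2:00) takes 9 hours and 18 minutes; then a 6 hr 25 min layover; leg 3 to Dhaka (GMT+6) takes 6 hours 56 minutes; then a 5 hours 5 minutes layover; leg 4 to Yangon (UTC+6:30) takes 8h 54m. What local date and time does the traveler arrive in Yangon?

05:23 on Oct 25

Convert departure to UTC: 13:35 − 11:00 = 02:35 UTC on Oct 23.
Add 4 hours and 5 minutes leg 1 → 06:40 UTC.
Add 3 hours and 35 minutes layover in Eucla → 10:15 UTC.
Add 9 hours 18 minutes leg 2 → 19:33 UTC.
Add 6 hours 25 minutes layover in Cape Town → 01:58 UTC (Oct 24).
Add 6 hours 56 minutes leg 3 → 08:54 UTC.
Add 5 hours 5 minutes layover in Dhaka → 13:59 UTC.
Add 8 hours and 54 minutes leg 4 → 22:53 UTC.
Yangon is UTC+6:30, so local arrival = 22:53 + 6:30 = 05:23 on Oct 25.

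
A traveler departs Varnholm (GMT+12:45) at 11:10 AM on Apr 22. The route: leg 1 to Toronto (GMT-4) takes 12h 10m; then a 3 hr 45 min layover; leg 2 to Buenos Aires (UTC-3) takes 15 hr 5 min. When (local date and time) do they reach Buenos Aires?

Convert departure to UTC: 11:10 AM − 12:45 = 10:25 PM UTC on Apr 21.
Add 12 hours and 10 minutes leg 1 → 10:35 AM UTC (Apr 22).
Add 3 hours and 45 minutes layover in Toronto → 2:20 PM UTC.
Add 15 hours 5 minutes leg 2 → 5:25 AM UTC (Apr 23).
Buenos Aires is UTC−3:00, so local arrival = 5:25 AM − 3:00 = 2:25 AM on Apr 23.

2:25 AM on Apr 23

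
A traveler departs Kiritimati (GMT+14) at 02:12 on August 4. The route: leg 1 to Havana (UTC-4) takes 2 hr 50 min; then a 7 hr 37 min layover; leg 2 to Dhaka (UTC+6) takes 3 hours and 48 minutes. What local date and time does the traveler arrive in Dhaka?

Convert departure to UTC: 02:12 − 14:00 = 12:12 UTC on Aug 3.
Add 2 hours and 50 minutes leg 1 → 15:02 UTC.
Add 7 hours 37 minutes layover in Havana → 22:39 UTC.
Add 3 hours 48 minutes leg 2 → 02:27 UTC (Aug 4).
Dhaka is UTC+6:00, so local arrival = 02:27 + 6:00 = 08:27 on Aug 4.

08:27 on Aug 4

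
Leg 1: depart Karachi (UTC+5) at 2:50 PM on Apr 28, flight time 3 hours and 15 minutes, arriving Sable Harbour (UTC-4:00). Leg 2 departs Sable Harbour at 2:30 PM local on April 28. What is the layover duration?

Convert departure to UTC: 2:50 PM − 5:00 = 9:50 AM UTC on Apr 28.
Add 3 hours 15 minutes flight time → 1:05 PM UTC.
Sable Harbour is UTC−4:00, so local arrival = 1:05 PM − 4:00 = 9:05 AM on Apr 28.
Layover = 2:30 PM − 9:05 AM = 5 hours 25 minutes.

5 hours 25 minutes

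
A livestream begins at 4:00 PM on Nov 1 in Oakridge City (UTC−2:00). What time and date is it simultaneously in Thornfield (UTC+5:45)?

11:45 PM on November 1

In UTC: 4:00 PM + 2:00 = 6:00 PM on Nov 1.
Thornfield is UTC+5:45: 6:00 PM + 5:45 = 11:45 PM on Nov 1.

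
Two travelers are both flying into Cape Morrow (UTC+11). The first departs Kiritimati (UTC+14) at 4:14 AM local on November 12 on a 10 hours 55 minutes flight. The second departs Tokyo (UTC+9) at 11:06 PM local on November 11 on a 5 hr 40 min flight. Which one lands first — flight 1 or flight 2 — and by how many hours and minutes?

Flight 1 in UTC: 4:14 AM − 14:00 = 2:14 PM on Nov 11.
+10 hours and 55 minutes → arrive 1:09 AM UTC on Nov 12.
Flight 2 in UTC: 11:06 PM − 9:00 = 2:06 PM on Nov 11.
+5 hours 40 minutes → arrive 7:46 PM UTC on Nov 11.
Flight 2 lands earlier by 5 hours 23 minutes.

the second, by 5 hours 23 minutes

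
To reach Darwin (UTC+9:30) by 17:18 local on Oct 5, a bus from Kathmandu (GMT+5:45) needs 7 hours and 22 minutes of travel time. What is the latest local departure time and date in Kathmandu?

Target arrival in UTC: 17:18 − 9:30 = 07:48 on Oct 5.
Subtract 7 hours and 22 minutes → departure 00:26 UTC on Oct 5.
Kathmandu is UTC+5:45: 00:26 + 5:45 = 06:11 on Oct 5.

06:11 on Oct 5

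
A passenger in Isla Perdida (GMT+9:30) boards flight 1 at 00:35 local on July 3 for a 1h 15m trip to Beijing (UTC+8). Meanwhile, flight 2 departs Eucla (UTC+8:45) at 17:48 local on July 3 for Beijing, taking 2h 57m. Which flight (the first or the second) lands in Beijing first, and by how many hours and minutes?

the first, by 19 hours 40 minutes

Flight 1 in UTC: 00:35 − 9:30 = 15:05 on Jul 2.
+1 hour and 15 minutes → arrive 16:20 UTC on Jul 2.
Flight 2 in UTC: 17:48 − 8:45 = 09:03 on Jul 3.
+2 hours and 57 minutes → arrive 12:00 UTC on Jul 3.
Flight 1 lands earlier by 19 hours 40 minutes.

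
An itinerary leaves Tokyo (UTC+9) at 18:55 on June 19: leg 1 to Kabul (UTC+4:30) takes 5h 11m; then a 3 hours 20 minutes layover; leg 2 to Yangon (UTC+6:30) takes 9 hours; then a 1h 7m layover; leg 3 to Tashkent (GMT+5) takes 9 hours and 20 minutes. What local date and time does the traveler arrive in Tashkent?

Convert departure to UTC: 18:55 − 9:00 = 09:55 UTC on Jun 19.
Add 5 hours 11 minutes leg 1 → 15:06 UTC.
Add 3 hours and 20 minutes layover in Kabul → 18:26 UTC.
Add 9 hours leg 2 → 03:26 UTC (Jun 20).
Add 1 hour and 7 minutes layover in Yangon → 04:33 UTC.
Add 9 hours and 20 minutes leg 3 → 13:53 UTC.
Tashkent is UTC+5:00, so local arrival = 13:53 + 5:00 = 18:53 on Jun 20.

18:53 on June 20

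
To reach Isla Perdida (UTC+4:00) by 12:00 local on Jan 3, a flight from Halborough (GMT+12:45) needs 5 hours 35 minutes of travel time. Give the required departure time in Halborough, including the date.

15:10 on January 3

Target arrival in UTC: 12:00 − 4:00 = 08:00 on Jan 3.
Subtract 5 hours 35 minutes → departure 02:25 UTC on Jan 3.
Halborough is UTC+12:45: 02:25 + 12:45 = 15:10 on Jan 3.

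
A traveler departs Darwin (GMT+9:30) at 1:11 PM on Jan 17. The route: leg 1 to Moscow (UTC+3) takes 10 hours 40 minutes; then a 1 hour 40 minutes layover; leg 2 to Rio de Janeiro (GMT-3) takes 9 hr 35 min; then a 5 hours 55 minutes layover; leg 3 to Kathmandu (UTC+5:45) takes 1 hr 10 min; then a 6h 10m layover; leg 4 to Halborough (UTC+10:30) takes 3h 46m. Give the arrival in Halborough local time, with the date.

Convert departure to UTC: 1:11 PM − 9:30 = 3:41 AM UTC on Jan 17.
Add 10 hours and 40 minutes leg 1 → 2:21 PM UTC.
Add 1 hour and 40 minutes layover in Moscow → 4:01 PM UTC.
Add 9 hours 35 minutes leg 2 → 1:36 AM UTC (Jan 18).
Add 5 hours and 55 minutes layover in Rio de Janeiro → 7:31 AM UTC.
Add 1 hour and 10 minutes leg 3 → 8:41 AM UTC.
Add 6 hours and 10 minutes layover in Kathmandu → 2:51 PM UTC.
Add 3 hours and 46 minutes leg 4 → 6:37 PM UTC.
Halborough is UTC+10:30, so local arrival = 6:37 PM + 10:30 = 5:07 AM on Jan 19.

5:07 AM on January 19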